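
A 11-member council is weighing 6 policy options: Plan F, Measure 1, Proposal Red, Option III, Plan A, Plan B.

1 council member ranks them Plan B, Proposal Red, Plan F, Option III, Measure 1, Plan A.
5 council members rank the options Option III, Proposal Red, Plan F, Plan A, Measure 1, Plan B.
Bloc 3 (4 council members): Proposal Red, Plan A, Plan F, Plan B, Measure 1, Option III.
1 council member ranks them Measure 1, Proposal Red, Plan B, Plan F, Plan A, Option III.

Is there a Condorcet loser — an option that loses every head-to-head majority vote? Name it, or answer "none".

Head-to-head results (11 council members):
Plan F vs Measure 1: Plan F, 10–1.
Plan F–Proposal Red: Proposal Red 11–0.
Plan F–Option III: Plan F 6–5.
Plan F–Plan A: Plan F 7–4.
Plan F vs Plan B: Plan F wins 9–2.
Measure 1 vs Proposal Red: Measure 1 is ranked higher on 1 ballot, Proposal Red on 10. Proposal Red wins 10–1.
Measure 1 vs Option III: Option III wins 6–5.
Measure 1 vs Plan A: Plan A, 9–2.
Measure 1 vs Plan B: 6 to 5, Measure 1.
Proposal Red vs Option III: Proposal Red wins 6–5.
Proposal Red vs Plan A: Proposal Red, 11–0.
Proposal Red vs Plan B: Proposal Red preferred on 5+4+1 = 10 ballots; Proposal Red wins 10–1.
Option III vs Plan A: Option III preferred on 1+5 = 6 ballots; Option III wins 6–5.
Option III vs Plan B: Plan B, 6–5.
Plan A vs Plan B: Plan A wins 9–2.
Each option has at least one pairwise win (Plan F beats Measure 1; Measure 1 beats Plan B; Proposal Red beats Plan F; Option III beats Measure 1; Plan A beats Measure 1; Plan B beats Option III) — no Condorcet loser.

none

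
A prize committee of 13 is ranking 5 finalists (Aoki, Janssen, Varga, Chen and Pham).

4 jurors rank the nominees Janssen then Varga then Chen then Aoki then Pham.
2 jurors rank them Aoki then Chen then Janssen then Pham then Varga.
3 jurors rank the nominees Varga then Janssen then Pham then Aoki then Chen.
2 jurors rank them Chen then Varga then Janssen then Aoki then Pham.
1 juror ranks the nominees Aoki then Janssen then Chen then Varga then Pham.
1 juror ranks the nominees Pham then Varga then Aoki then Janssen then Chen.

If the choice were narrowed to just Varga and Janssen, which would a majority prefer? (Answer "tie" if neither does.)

Ballots ranking Varga above Janssen: 3 + 2 + 1 = 6.
Ballots ranking Janssen above Varga: 13 − 6 = 7.
Janssen wins the head-to-head 7–6.

Janssen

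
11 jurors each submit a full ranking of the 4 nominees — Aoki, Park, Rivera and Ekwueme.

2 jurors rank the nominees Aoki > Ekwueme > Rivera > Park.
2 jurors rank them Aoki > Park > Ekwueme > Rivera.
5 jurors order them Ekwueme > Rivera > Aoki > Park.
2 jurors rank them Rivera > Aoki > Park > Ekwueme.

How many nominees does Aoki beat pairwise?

Aoki against each rival (11 jurors):
Aoki vs Park: Aoki is ranked higher on 2+2+5+2 = 11 ballots, Park on 0. Aoki wins 11–0.
Aoki vs Rivera: Aoki preferred on 2+2 = 4 ballots; Rivera wins 7–4.
Aoki vs Ekwueme: Aoki is ranked higher on 2+2+2 = 6 ballots, Ekwueme on 5. Aoki wins 6–5.
Aoki beats Park, Ekwueme; loses to Rivera — 2 pairwise wins.

2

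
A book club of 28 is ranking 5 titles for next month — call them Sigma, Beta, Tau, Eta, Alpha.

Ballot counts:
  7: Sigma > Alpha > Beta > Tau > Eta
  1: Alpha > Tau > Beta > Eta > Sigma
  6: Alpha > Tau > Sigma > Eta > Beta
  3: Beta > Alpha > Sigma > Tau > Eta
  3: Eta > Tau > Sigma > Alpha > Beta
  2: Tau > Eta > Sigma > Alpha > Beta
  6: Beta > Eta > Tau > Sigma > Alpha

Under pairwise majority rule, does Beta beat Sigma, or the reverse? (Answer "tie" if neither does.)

Sigma

Ballots ranking Beta above Sigma: 1 + 3 + 6 = 10.
Ballots ranking Sigma above Beta: 28 − 10 = 18.
Sigma wins the head-to-head 18–10.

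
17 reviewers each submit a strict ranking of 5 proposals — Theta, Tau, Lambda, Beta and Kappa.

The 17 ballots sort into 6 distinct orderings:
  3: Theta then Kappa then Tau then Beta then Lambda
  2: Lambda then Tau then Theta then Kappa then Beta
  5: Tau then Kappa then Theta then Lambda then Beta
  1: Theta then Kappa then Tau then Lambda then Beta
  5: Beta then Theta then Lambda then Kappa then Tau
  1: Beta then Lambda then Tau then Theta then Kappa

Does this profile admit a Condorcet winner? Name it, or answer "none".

Pairwise majorities:
Theta vs Tau: 3+1+5 = 9 for Theta, 8 for Tau — Theta by 9–8.
Theta vs Lambda: Theta is ranked higher on 3+5+1+5 = 14 ballots, Lambda on 3. Theta wins 14–3.
Theta vs Beta: Theta preferred on 3+2+5+1 = 11 ballots; Theta wins 11–6.
Theta vs Kappa: Theta preferred on 3+2+1+5+1 = 12 ballots; Theta wins 12–5.
Tau vs Lambda: Tau is ranked higher on 3+5+1 = 9 ballots, Lambda on 8. Tau wins 9–8.
Tau vs Beta: 3+2+5+1 = 11 for Tau, 6 for Beta — Tau by 11–6.
Tau vs Kappa: Tau preferred on 2+5+1 = 8 ballots; Kappa wins 9–8.
Lambda vs Beta: Lambda preferred on 2+5+1 = 8 ballots; Beta wins 9–8.
Lambda vs Kappa: 8 to 9, Kappa.
Beta vs Kappa: 6 to 11, Kappa.
Theta defeats every rival head-to-head and is the Condorcet winner.

Theta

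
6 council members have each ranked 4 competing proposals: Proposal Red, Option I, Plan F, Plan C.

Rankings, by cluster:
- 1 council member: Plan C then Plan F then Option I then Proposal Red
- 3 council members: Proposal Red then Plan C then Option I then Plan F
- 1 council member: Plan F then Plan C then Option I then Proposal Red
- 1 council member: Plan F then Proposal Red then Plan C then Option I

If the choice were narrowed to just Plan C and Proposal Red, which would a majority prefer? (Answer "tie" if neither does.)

Ballots ranking Plan C above Proposal Red: 1 + 1 = 2.
Ballots ranking Proposal Red above Plan C: 6 − 2 = 4.
Proposal Red wins the head-to-head 4–2.

Proposal Red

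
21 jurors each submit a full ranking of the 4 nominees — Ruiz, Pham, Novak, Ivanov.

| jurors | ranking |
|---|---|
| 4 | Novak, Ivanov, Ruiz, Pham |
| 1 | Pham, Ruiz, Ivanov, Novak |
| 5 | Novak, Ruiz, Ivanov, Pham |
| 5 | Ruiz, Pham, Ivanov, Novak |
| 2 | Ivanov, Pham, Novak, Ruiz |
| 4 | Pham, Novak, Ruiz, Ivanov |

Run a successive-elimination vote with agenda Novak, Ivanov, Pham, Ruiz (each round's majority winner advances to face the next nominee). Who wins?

Round 1: Novak vs Ivanov — 13–8, Novak advances.
Round 2: Novak vs Pham — 9–12, Pham advances.
Round 3: Pham vs Ruiz — 7–14, Ruiz advances.
Ruiz survives the agenda.

Ruiz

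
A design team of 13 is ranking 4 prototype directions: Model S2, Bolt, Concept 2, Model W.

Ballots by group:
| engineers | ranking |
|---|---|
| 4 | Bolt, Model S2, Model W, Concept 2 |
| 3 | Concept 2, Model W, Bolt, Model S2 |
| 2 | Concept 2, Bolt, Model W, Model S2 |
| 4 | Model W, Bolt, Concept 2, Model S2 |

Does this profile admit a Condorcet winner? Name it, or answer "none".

Model W

Pairwise majorities:
Model S2 vs Bolt: 0 to 13, Bolt.
Model S2 vs Concept 2: 4 to 9, Concept 2.
Model S2 vs Model W: Model S2 preferred on 4 ballots; Model W wins 9–4.
Bolt vs Concept 2: Bolt is ranked higher on 4+4 = 8 ballots, Concept 2 on 5. Bolt wins 8–5.
Bolt vs Model W: Bolt is ranked higher on 4+2 = 6 ballots, Model W on 7. Model W wins 7–6.
Concept 2 vs Model W: Concept 2 is ranked higher on 3+2 = 5 ballots, Model W on 8. Model W wins 8–5.
Model W beats each of Model S2, Bolt, Concept 2 — Model W is the Condorcet winner.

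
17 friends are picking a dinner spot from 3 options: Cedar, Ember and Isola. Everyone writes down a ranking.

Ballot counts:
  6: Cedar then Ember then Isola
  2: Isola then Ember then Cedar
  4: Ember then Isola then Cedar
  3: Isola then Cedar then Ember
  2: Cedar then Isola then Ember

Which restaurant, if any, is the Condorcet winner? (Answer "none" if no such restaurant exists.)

none

Check each pair by majority over 17 ballots:
Cedar vs Ember: 11 to 6, Cedar.
Cedar vs Isola: 8 to 9, Isola.
Ember vs Isola: Ember is ranked higher on 6+4 = 10 ballots, Isola on 7. Ember wins 10–7.
Every restaurant loses at least once (Cedar loses to Isola; Ember loses to Cedar; Isola loses to Ember). The majority relation contains the cycle Cedar beats Ember beats Isola beats Cedar, so there is no Condorcet winner.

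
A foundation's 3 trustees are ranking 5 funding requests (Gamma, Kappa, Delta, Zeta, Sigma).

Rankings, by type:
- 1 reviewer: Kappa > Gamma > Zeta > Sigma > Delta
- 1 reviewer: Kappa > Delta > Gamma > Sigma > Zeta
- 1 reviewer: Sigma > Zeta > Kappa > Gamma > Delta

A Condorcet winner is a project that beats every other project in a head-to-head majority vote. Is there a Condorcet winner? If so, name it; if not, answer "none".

Kappa

Pairwise majorities:
Gamma vs Kappa: Gamma preferred on 0 ballots; Kappa wins 3–0.
Gamma vs Delta: Gamma preferred on 1+1 = 2 ballots; Gamma wins 2–1.
Gamma vs Zeta: 2 to 1, Gamma.
Gamma vs Sigma: 2 to 1, Gamma.
Kappa vs Delta: Kappa is ranked higher on 1+1+1 = 3 ballots, Delta on 0. Kappa wins 3–0.
Kappa vs Zeta: 2 to 1, Kappa.
Kappa vs Sigma: 2 to 1, Kappa.
Delta vs Zeta: Delta is ranked higher on 1 ballot, Zeta on 2. Zeta wins 2–1.
Delta vs Sigma: 1 to 2, Sigma.
Zeta vs Sigma: 1 for Zeta, 2 for Sigma — Sigma by 2–1.
Only Kappa has no losses; Kappa is the Condorcet winner.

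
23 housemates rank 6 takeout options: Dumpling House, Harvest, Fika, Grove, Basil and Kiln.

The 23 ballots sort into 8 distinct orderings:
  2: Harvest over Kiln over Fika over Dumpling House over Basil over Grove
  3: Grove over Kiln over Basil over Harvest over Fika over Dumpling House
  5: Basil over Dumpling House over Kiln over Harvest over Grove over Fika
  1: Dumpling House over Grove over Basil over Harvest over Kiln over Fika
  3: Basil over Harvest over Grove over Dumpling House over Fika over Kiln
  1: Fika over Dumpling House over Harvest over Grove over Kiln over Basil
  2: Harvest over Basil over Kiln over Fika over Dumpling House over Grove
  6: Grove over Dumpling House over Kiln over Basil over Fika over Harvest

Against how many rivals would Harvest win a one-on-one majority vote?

2

Harvest against each rival (23 friends):
Harvest–Dumpling House: Dumpling House 13–10.
Harvest vs Fika: Harvest preferred on 2+3+5+1+3+2 = 16 ballots; Harvest wins 16–7.
Harvest vs Grove: 13 to 10, Harvest.
Harvest vs Basil: Basil, 18–5.
Harvest–Kiln: Kiln 14–9.
Harvest beats Fika, Grove; loses to Dumpling House, Basil, Kiln — 2 pairwise wins.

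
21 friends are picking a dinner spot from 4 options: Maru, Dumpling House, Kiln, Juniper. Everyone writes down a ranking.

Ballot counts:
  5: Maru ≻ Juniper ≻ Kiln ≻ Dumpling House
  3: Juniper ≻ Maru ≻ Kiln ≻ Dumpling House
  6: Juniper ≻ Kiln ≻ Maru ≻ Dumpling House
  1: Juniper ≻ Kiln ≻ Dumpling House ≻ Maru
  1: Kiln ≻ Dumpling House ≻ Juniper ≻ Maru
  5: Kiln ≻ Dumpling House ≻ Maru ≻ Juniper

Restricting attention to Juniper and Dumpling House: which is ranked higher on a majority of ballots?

Juniper

Ballots ranking Juniper above Dumpling House: 5 + 3 + 6 + 1 = 15.
Ballots ranking Dumpling House above Juniper: 21 − 15 = 6.
Juniper wins the head-to-head 15–6.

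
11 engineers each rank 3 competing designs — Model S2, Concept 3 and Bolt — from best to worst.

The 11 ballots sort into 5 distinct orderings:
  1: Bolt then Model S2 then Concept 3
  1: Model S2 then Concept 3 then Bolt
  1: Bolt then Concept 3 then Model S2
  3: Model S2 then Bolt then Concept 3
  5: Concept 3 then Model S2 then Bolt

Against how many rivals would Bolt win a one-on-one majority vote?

Bolt against each rival (11 engineers):
Bolt vs Model S2: 1+1 = 2 for Bolt, 9 for Model S2 — Model S2 by 9–2.
Bolt vs Concept 3: Bolt is ranked higher on 1+1+3 = 5 ballots, Concept 3 on 6. Concept 3 wins 6–5.
Bolt beats no one; loses to Model S2, Concept 3 — 0 pairwise wins.

0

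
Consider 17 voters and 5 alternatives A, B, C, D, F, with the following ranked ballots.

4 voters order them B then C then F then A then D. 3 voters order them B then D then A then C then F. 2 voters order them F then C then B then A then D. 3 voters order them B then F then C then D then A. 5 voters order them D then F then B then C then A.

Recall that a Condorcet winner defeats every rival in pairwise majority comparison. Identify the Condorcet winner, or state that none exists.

Check each pair by majority over 17 ballots:
A–B: B 17–0.
A vs C: C wins 14–3.
A vs D: D, 11–6.
A vs F: F wins 14–3.
B vs C: B wins 15–2.
B vs D: B, 12–5.
B–F: B 10–7.
C vs D: C wins 9–8.
C vs F: F, 10–7.
D–F: F 9–8.
B beats each of A, C, D, F — B is the Condorcet winner.

B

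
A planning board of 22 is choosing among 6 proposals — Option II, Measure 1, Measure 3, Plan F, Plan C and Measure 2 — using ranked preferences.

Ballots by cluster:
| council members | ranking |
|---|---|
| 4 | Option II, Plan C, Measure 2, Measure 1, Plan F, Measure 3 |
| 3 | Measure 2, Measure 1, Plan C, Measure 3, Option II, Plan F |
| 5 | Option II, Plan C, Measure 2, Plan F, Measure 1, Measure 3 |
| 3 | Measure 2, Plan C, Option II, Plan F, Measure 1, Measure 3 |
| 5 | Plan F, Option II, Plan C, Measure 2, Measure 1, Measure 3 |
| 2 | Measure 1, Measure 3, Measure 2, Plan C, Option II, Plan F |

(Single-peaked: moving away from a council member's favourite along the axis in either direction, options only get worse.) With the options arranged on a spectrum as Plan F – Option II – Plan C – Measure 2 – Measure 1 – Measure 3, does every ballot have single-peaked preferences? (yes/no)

yes

Axis positions: Plan F=1, Option II=2, Plan C=3, Measure 2=4, Measure 1=5, Measure 3=6.
Cluster 1 (peak Option II at position 2): ranking walks positions 2-3-4-5-1-6, expanding outward from the peak — single-peaked.
Cluster 2 (peak Measure 2 at position 4): ranking walks positions 4-5-3-6-2-1, expanding outward from the peak — single-peaked.
Cluster 3 (peak Option II at position 2): ranking walks positions 2-3-4-1-5-6, expanding outward from the peak — single-peaked.
Cluster 4 (peak Measure 2 at position 4): ranking walks positions 4-3-2-1-5-6, expanding outward from the peak — single-peaked.
Cluster 5 (peak Plan F at position 1): ranking walks positions 1-2-3-4-5-6, expanding outward from the peak — single-peaked.
Cluster 6 (peak Measure 1 at position 5): ranking walks positions 5-6-4-3-2-1, expanding outward from the peak — single-peaked.
Every ranking is single-peaked on this axis.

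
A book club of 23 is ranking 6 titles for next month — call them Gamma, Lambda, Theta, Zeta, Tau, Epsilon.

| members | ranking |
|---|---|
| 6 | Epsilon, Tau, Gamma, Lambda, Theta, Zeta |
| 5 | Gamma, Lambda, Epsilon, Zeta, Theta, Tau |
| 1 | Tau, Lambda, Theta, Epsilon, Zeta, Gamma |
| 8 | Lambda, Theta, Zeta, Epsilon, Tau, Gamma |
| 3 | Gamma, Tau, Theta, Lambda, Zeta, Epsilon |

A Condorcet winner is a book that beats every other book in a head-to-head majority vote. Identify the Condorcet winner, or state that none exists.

Head-to-head results (23 members):
Gamma vs Lambda: Gamma wins 14–9.
Gamma vs Theta: Gamma wins 14–9.
Gamma–Zeta: Gamma 14–9.
Gamma–Tau: Tau 15–8.
Gamma vs Epsilon: Epsilon, 15–8.
Lambda vs Theta: Lambda, 20–3.
Lambda vs Zeta: Lambda, 23–0.
Lambda vs Tau: Lambda wins 13–10.
Lambda vs Epsilon: Lambda wins 17–6.
Theta vs Zeta: Theta, 18–5.
Theta vs Tau: Theta wins 13–10.
Theta–Epsilon: Theta 12–11.
Zeta vs Tau: Zeta, 13–10.
Zeta–Epsilon: Epsilon 12–11.
Tau vs Epsilon: Epsilon, 19–4.
No book is unbeaten: Gamma loses to Tau; Lambda loses to Gamma; Theta loses to Gamma; Zeta loses to Gamma; Tau loses to Lambda; Epsilon loses to Lambda. In particular Gamma > Lambda > Tau > Gamma is a majority cycle — no Condorcet winner exists.

none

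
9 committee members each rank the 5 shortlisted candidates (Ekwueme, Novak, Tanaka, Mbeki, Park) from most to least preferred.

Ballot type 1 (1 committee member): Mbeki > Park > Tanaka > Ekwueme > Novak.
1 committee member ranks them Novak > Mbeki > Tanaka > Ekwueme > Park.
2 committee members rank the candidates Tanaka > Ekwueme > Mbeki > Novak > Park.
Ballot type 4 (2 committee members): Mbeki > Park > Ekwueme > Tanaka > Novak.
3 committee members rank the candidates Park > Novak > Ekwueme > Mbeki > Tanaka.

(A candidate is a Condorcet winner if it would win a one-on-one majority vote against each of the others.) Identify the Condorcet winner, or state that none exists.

none

Pairwise majorities:
Ekwueme–Novak: Ekwueme 5–4.
Ekwueme vs Tanaka: Ekwueme wins 5–4.
Ekwueme–Mbeki: Ekwueme 5–4.
Ekwueme–Park: Park 6–3.
Novak vs Tanaka: Tanaka, 5–4.
Novak–Mbeki: Mbeki 5–4.
Novak vs Park: Park wins 6–3.
Tanaka–Mbeki: Mbeki 7–2.
Tanaka vs Park: Park, 6–3.
Mbeki vs Park: Mbeki, 6–3.
No candidate is unbeaten: Ekwueme loses to Park; Novak loses to Ekwueme; Tanaka loses to Ekwueme; Mbeki loses to Ekwueme; Park loses to Mbeki. In particular Ekwueme → Mbeki → Park → Ekwueme is a majority cycle — no Condorcet winner exists.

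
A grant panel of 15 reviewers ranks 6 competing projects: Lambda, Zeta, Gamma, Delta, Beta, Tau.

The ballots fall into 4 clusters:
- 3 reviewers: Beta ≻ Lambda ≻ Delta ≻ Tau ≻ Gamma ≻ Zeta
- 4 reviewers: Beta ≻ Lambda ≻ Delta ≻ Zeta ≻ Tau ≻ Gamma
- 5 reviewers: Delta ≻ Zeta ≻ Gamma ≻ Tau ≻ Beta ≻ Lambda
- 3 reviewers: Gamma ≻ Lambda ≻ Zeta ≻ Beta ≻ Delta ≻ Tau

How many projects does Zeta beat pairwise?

3

Zeta against each rival (15 reviewers):
Zeta–Lambda: Lambda 10–5.
Zeta vs Gamma: Zeta wins 9–6.
Zeta vs Delta: 3 for Zeta, 12 for Delta — Delta by 12–3.
Zeta vs Beta: 8 to 7, Zeta.
Zeta–Tau: Zeta 12–3.
Zeta beats Gamma, Beta, Tau; loses to Lambda, Delta — 3 pairwise wins.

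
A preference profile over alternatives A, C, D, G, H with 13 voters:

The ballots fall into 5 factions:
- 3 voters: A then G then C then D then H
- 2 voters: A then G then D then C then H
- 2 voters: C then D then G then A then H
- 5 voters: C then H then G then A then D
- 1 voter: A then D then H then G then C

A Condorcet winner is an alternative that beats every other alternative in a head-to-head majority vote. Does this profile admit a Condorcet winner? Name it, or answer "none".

Head-to-head results (13 voters):
A vs C: A is ranked higher on 3+2+1 = 6 ballots, C on 7. C wins 7–6.
A vs D: A preferred on 3+2+5+1 = 11 ballots; A wins 11–2.
A vs G: A preferred on 3+2+1 = 6 ballots; G wins 7–6.
A vs H: 3+2+2+1 = 8 for A, 5 for H — A by 8–5.
C vs D: C is ranked higher on 3+2+5 = 10 ballots, D on 3. C wins 10–3.
C vs G: 2+5 = 7 for C, 6 for G — C by 7–6.
C vs H: 12 to 1, C.
D vs G: D is ranked higher on 2+1 = 3 ballots, G on 10. G wins 10–3.
D vs H: 8 to 5, D.
G vs H: G is ranked higher on 3+2+2 = 7 ballots, H on 6. G wins 7–6.
C wins every pairwise contest, so C is the Condorcet winner.

C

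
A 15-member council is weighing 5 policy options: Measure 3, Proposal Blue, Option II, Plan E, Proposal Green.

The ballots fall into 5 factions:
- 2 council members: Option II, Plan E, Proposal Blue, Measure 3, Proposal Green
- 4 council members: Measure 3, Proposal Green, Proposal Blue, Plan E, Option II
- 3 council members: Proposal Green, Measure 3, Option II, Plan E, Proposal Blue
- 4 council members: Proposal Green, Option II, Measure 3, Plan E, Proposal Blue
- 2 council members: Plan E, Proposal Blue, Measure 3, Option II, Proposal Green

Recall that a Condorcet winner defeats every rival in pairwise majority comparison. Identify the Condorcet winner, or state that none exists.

Measure 3

Head-to-head results (15 council members):
Measure 3 vs Proposal Blue: Measure 3 wins 11–4.
Measure 3–Option II: Measure 3 9–6.
Measure 3–Plan E: Measure 3 11–4.
Measure 3 vs Proposal Green: Measure 3, 8–7.
Proposal Blue–Option II: Option II 9–6.
Proposal Blue vs Plan E: Plan E wins 11–4.
Proposal Blue–Proposal Green: Proposal Green 11–4.
Option II vs Plan E: Option II wins 9–6.
Option II–Proposal Green: Proposal Green 11–4.
Plan E–Proposal Green: Proposal Green 11–4.
Measure 3 beats each of Proposal Blue, Option II, Plan E, Proposal Green — Measure 3 is the Condorcet winner.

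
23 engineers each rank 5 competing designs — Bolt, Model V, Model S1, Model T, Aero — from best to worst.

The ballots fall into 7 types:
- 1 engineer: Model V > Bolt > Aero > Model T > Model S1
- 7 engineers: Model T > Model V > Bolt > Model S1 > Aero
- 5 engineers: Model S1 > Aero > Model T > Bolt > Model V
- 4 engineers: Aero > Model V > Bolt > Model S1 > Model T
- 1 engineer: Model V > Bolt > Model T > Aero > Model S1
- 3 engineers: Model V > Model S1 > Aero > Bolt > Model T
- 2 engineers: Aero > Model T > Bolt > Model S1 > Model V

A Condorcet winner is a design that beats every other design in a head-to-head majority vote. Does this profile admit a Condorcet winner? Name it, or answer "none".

Pairwise majorities:
Bolt–Model V: Model V 16–7.
Bolt–Model S1: Bolt 15–8.
Bolt vs Model T: Bolt preferred on 1+4+1+3 = 9 ballots; Model T wins 14–9.
Bolt vs Aero: Bolt preferred on 1+7+1 = 9 ballots; Aero wins 14–9.
Model V vs Model S1: 1+7+4+1+3 = 16 for Model V, 7 for Model S1 — Model V by 16–7.
Model V vs Model T: 9 to 14, Model T.
Model V vs Aero: 1+7+1+3 = 12 for Model V, 11 for Aero — Model V by 12–11.
Model S1 vs Model T: Model S1, 12–11.
Model S1 vs Aero: Model S1 preferred on 7+5+3 = 15 ballots; Model S1 wins 15–8.
Model T vs Aero: Model T is ranked higher on 7+1 = 8 ballots, Aero on 15. Aero wins 15–8.
No design is unbeaten: Bolt loses to Model V; Model V loses to Model T; Model S1 loses to Bolt; Model T loses to Model S1; Aero loses to Model V. In particular Bolt > Model S1 > Model T > Bolt is a majority cycle — no Condorcet winner exists.

none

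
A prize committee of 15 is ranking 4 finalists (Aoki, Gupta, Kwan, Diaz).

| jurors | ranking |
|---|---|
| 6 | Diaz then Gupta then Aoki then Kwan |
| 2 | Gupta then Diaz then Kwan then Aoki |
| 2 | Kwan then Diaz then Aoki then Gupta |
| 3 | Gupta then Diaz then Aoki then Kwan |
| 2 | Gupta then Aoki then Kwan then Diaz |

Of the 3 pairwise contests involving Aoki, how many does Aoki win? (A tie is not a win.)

1

Aoki against each rival (15 jurors):
Aoki vs Gupta: Gupta wins 13–2.
Aoki vs Kwan: Aoki, 11–4.
Aoki vs Diaz: Diaz, 13–2.
Aoki beats Kwan; loses to Gupta, Diaz — 1 pairwise win.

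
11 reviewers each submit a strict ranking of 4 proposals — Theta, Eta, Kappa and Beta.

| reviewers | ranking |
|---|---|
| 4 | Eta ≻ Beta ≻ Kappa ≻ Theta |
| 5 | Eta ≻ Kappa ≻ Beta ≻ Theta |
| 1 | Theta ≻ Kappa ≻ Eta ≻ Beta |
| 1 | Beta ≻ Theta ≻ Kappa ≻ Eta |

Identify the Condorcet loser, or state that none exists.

Theta

Head-to-head results (11 reviewers):
Theta vs Eta: Eta wins 9–2.
Theta vs Kappa: Theta is ranked higher on 1+1 = 2 ballots, Kappa on 9. Kappa wins 9–2.
Theta vs Beta: Theta is ranked higher on 1 ballot, Beta on 10. Beta wins 10–1.
Eta vs Kappa: 9 to 2, Eta.
Eta vs Beta: Eta, 10–1.
Kappa vs Beta: Kappa wins 6–5.
Theta is beaten in every head-to-head and is the Condorcet loser.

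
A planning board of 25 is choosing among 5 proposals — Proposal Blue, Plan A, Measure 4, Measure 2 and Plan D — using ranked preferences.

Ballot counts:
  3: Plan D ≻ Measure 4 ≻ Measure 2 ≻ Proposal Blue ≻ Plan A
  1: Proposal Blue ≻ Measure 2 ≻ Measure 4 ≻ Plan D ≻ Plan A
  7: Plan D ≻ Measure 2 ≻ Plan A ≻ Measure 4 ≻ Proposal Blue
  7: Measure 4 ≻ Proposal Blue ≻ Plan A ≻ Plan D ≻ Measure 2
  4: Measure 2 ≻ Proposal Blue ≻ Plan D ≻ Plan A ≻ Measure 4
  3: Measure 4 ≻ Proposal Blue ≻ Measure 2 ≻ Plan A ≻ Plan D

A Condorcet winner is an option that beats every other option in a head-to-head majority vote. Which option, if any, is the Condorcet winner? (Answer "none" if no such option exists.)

Head-to-head results (25 council members):
Proposal Blue–Plan A: Proposal Blue 18–7.
Proposal Blue vs Measure 4: Measure 4 wins 20–5.
Proposal Blue vs Measure 2: Measure 2, 14–11.
Proposal Blue vs Plan D: Proposal Blue wins 15–10.
Plan A–Measure 4: Measure 4 14–11.
Plan A vs Measure 2: Measure 2, 18–7.
Plan A–Plan D: Plan D 15–10.
Measure 4 vs Measure 2: Measure 4, 13–12.
Measure 4 vs Plan D: Plan D wins 14–11.
Measure 2–Plan D: Plan D 17–8.
Each option drops at least one matchup (Proposal Blue loses to Measure 4; Plan A loses to Proposal Blue; Measure 4 loses to Plan D; Measure 2 loses to Measure 4; Plan D loses to Proposal Blue); the cycle Proposal Blue → Plan D → Measure 4 → Proposal Blue rules out a Condorcet winner.

none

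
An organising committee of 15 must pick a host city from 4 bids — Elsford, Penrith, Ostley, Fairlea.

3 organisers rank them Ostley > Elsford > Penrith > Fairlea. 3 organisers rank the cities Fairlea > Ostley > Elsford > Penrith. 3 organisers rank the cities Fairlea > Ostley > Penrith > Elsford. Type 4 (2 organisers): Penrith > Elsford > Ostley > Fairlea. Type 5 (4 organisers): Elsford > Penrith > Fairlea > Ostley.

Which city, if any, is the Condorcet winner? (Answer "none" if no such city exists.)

Check each pair by majority over 15 ballots:
Elsford vs Penrith: 10 to 5, Elsford.
Elsford vs Ostley: Ostley, 9–6.
Elsford vs Fairlea: Elsford is ranked higher on 3+2+4 = 9 ballots, Fairlea on 6. Elsford wins 9–6.
Penrith vs Ostley: Ostley wins 9–6.
Penrith vs Fairlea: Penrith preferred on 3+2+4 = 9 ballots; Penrith wins 9–6.
Ostley vs Fairlea: Fairlea, 10–5.
Each city drops at least one matchup (Elsford loses to Ostley; Penrith loses to Elsford; Ostley loses to Fairlea; Fairlea loses to Elsford); the cycle Elsford → Fairlea → Ostley → Elsford rules out a Condorcet winner.

none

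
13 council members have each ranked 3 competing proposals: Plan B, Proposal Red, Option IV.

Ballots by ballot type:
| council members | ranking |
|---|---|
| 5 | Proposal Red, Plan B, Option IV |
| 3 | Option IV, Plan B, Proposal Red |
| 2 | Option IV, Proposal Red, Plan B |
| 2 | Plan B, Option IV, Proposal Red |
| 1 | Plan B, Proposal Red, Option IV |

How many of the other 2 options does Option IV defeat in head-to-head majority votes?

1

Option IV against each rival (13 council members):
Option IV vs Plan B: Option IV is ranked higher on 3+2 = 5 ballots, Plan B on 8. Plan B wins 8–5.
Option IV vs Proposal Red: 7 to 6, Option IV.
Option IV beats Proposal Red; loses to Plan B — 1 pairwise win.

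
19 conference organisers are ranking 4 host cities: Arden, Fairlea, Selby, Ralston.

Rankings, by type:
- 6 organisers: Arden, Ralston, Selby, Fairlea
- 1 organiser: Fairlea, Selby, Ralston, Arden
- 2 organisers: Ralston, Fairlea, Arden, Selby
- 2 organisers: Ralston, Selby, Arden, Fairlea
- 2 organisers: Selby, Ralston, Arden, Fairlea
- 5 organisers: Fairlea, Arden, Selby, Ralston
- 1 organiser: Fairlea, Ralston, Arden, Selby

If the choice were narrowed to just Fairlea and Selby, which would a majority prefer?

Ballots ranking Fairlea above Selby: 1 + 2 + 5 + 1 = 9.
Ballots ranking Selby above Fairlea: 19 − 9 = 10.
Selby wins the head-to-head 10–9.

Selby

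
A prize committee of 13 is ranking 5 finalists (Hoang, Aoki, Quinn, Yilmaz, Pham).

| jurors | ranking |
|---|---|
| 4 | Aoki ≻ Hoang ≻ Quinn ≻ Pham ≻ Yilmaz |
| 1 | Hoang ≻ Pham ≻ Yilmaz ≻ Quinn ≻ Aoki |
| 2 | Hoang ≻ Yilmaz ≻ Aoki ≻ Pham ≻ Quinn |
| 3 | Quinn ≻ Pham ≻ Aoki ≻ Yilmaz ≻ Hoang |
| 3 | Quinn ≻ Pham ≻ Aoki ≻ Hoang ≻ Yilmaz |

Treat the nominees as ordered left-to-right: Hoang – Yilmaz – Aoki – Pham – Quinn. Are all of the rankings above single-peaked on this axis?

no

Axis positions: Hoang=1, Yilmaz=2, Aoki=3, Pham=4, Quinn=5.
Type 1: ranking walks positions 3-1-5-4-2; Hoang is ranked above Yilmaz even though Yilmaz lies between Hoang and the peak Aoki on the axis — preferences dip and rise again. Not single-peaked.
Type 2: ranking walks positions 1-4-2-5-3; Pham is ranked above Yilmaz even though Yilmaz lies between Pham and the peak Hoang on the axis — preferences dip and rise again. Not single-peaked.
Type 3 (peak Hoang at position 1): ranking walks positions 1-2-3-4-5, expanding outward from the peak — single-peaked.
Type 4 (peak Quinn at position 5): ranking walks positions 5-4-3-2-1, expanding outward from the peak — single-peaked.
Type 5: ranking walks positions 5-4-3-1-2; Hoang is ranked above Yilmaz even though Yilmaz lies between Hoang and the peak Quinn on the axis — preferences dip and rise again. Not single-peaked.
Type 1 violates single-peakedness, so the profile is not single-peaked on this axis.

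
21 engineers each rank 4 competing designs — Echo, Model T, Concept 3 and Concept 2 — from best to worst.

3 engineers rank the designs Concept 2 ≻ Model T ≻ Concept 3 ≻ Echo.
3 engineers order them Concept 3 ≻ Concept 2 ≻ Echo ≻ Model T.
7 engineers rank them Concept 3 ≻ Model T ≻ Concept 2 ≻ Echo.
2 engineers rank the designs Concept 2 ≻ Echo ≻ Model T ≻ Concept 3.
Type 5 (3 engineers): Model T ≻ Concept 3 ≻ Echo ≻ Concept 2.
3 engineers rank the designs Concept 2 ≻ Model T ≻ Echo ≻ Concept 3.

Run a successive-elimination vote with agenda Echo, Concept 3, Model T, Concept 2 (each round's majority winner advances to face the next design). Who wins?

Concept 2

Round 1: Echo vs Concept 3 — 5–16, Concept 3 advances.
Round 2: Concept 3 vs Model T — 10–11, Model T advances.
Round 3: Model T vs Concept 2 — 10–11, Concept 2 advances.
Concept 2 survives the agenda.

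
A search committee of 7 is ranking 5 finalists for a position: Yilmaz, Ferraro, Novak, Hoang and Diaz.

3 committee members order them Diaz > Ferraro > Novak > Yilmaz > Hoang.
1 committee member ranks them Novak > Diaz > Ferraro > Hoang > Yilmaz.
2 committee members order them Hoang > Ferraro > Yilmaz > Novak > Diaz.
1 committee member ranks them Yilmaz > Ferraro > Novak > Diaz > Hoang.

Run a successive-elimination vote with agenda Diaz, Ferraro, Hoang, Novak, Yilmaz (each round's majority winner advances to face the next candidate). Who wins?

Novak

Round 1: Diaz vs Ferraro — 4–3, Diaz advances.
Round 2: Diaz vs Hoang — 5–2, Diaz advances.
Round 3: Diaz vs Novak — 3–4, Novak advances.
Round 4: Novak vs Yilmaz — 4–3, Novak advances.
Novak survives the agenda.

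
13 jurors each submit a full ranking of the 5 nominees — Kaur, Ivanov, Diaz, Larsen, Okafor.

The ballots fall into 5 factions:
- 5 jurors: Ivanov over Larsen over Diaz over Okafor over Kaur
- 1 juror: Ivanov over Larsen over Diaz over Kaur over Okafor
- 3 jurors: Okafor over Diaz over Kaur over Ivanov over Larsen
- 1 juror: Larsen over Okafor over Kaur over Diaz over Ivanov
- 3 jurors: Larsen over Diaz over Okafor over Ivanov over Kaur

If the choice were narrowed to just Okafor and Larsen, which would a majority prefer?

Larsen

Ballots ranking Okafor above Larsen: 3.
Ballots ranking Larsen above Okafor: 13 − 3 = 10.
Larsen wins the head-to-head 10–3.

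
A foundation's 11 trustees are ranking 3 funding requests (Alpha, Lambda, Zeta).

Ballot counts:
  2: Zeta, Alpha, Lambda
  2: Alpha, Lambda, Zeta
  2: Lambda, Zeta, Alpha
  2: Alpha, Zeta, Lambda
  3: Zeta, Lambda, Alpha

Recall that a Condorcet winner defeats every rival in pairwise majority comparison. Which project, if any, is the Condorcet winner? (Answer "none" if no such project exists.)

Pairwise majorities:
Alpha vs Lambda: 6 to 5, Alpha.
Alpha vs Zeta: 2+2 = 4 for Alpha, 7 for Zeta — Zeta by 7–4.
Lambda vs Zeta: 2+2 = 4 for Lambda, 7 for Zeta — Zeta by 7–4.
Zeta wins every pairwise contest, so Zeta is the Condorcet winner.

Zeta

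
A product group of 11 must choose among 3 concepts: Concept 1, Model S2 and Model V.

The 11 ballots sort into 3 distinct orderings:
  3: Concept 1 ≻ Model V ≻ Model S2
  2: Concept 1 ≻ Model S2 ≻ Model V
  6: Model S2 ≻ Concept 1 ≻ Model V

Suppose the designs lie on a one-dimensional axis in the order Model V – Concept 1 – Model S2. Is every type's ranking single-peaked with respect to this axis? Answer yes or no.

Axis positions: Model V=1, Concept 1=2, Model S2=3.
Type 1 (peak Concept 1 at position 2): ranking walks positions 2-1-3, expanding outward from the peak — single-peaked.
Type 2 (peak Concept 1 at position 2): ranking walks positions 2-3-1, expanding outward from the peak — single-peaked.
Type 3 (peak Model S2 at position 3): ranking walks positions 3-2-1, expanding outward from the peak — single-peaked.
Every ranking is single-peaked on this axis.

yes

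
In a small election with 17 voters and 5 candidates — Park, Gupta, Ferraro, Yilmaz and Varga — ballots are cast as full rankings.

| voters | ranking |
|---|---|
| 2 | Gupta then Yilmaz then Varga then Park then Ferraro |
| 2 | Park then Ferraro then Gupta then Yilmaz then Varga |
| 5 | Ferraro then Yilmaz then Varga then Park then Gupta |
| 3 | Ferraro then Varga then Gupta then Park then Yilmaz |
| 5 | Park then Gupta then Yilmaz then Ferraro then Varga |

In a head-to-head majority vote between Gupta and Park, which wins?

Park

Ballots ranking Gupta above Park: 2 + 3 = 5.
Ballots ranking Park above Gupta: 17 − 5 = 12.
Park wins the head-to-head 12–5.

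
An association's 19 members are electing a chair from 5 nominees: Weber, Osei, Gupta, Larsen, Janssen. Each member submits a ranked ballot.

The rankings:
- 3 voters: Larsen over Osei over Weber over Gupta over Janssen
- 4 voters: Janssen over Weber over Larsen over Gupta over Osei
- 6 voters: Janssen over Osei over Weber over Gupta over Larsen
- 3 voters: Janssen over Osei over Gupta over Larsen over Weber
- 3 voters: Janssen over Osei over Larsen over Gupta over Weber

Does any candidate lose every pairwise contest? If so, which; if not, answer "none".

Head-to-head results (19 voters):
Weber–Osei: Osei 15–4.
Weber vs Gupta: Weber wins 13–6.
Weber–Larsen: Weber 10–9.
Weber vs Janssen: Janssen wins 16–3.
Osei–Gupta: Osei 15–4.
Osei vs Larsen: 6+3+3 = 12 for Osei, 7 for Larsen — Osei by 12–7.
Osei vs Janssen: Janssen wins 16–3.
Gupta vs Larsen: Larsen, 10–9.
Gupta vs Janssen: 3 to 16, Janssen.
Larsen vs Janssen: Larsen is ranked higher on 3 ballots, Janssen on 16. Janssen wins 16–3.
Gupta is beaten in every head-to-head and is the Condorcet loser.

Gupta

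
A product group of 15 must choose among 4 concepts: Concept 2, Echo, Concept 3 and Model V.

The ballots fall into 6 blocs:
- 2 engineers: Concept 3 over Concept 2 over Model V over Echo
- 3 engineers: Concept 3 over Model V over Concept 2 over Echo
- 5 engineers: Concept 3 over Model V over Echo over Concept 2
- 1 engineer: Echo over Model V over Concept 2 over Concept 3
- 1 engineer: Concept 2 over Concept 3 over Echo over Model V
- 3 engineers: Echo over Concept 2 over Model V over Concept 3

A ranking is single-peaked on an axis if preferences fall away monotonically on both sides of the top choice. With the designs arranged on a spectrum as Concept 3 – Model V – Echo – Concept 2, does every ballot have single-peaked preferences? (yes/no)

Axis positions: Concept 3=1, Model V=2, Echo=3, Concept 2=4.
Bloc 1: ranking walks positions 1-4-2-3; Concept 2 is ranked above Model V even though Model V lies between Concept 2 and the peak Concept 3 on the axis — preferences dip and rise again. Not single-peaked.
Bloc 2: ranking walks positions 1-2-4-3; Concept 2 is ranked above Echo even though Echo lies between Concept 2 and the peak Concept 3 on the axis — preferences dip and rise again. Not single-peaked.
Bloc 3 (peak Concept 3 at position 1): ranking walks positions 1-2-3-4, expanding outward from the peak — single-peaked.
Bloc 4 (peak Echo at position 3): ranking walks positions 3-2-4-1, expanding outward from the peak — single-peaked.
Bloc 5: ranking walks positions 4-1-3-2; Concept 3 is ranked above Echo even though Echo lies between Concept 3 and the peak Concept 2 on the axis — preferences dip and rise again. Not single-peaked.
Bloc 6 (peak Echo at position 3): ranking walks positions 3-4-2-1, expanding outward from the peak — single-peaked.
Bloc 1 violates single-peakedness, so the profile is not single-peaked on this axis.

no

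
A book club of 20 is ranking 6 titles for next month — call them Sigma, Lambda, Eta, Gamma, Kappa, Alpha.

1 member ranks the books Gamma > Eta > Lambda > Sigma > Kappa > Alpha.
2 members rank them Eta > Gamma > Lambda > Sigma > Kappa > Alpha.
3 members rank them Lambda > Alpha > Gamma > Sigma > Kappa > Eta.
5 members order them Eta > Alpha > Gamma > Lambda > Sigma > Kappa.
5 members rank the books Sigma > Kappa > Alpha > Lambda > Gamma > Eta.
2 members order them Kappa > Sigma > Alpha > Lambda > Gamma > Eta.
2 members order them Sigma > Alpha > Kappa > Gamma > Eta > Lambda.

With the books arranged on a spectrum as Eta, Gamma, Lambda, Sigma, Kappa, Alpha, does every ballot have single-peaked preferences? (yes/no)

no

Axis positions: Eta=1, Gamma=2, Lambda=3, Sigma=4, Kappa=5, Alpha=6.
Ballot type 1 (peak Gamma at position 2): ranking walks positions 2-1-3-4-5-6, expanding outward from the peak — single-peaked.
Ballot type 2 (peak Eta at position 1): ranking walks positions 1-2-3-4-5-6, expanding outward from the peak — single-peaked.
Ballot type 3: ranking walks positions 3-6-2-4-5-1; Alpha is ranked above Sigma even though Sigma lies between Alpha and the peak Lambda on the axis — preferences dip and rise again. Not single-peaked.
Ballot type 4: ranking walks positions 1-6-2-3-4-5; Alpha is ranked above Gamma even though Gamma lies between Alpha and the peak Eta on the axis — preferences dip and rise again. Not single-peaked.
Ballot type 5 (peak Sigma at position 4): ranking walks positions 4-5-6-3-2-1, expanding outward from the peak — single-peaked.
Ballot type 6 (peak Kappa at position 5): ranking walks positions 5-4-6-3-2-1, expanding outward from the peak — single-peaked.
Ballot type 7: ranking walks positions 4-6-5-2-1-3; Alpha is ranked above Kappa even though Kappa lies between Alpha and the peak Sigma on the axis — preferences dip and rise again. Not single-peaked.
Ballot type 3 violates single-peakedness, so the profile is not single-peaked on this axis.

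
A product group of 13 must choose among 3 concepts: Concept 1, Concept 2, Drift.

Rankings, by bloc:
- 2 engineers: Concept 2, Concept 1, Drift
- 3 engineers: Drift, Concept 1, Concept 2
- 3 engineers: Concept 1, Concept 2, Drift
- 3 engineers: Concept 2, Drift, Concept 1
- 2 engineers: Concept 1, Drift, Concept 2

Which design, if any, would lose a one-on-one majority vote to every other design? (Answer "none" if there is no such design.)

Head-to-head results (13 engineers):
Concept 1 vs Concept 2: 8 to 5, Concept 1.
Concept 1 vs Drift: 2+3+2 = 7 for Concept 1, 6 for Drift — Concept 1 by 7–6.
Concept 2 vs Drift: Concept 2, 8–5.
Drift loses to every other design — it is the Condorcet loser.

Drift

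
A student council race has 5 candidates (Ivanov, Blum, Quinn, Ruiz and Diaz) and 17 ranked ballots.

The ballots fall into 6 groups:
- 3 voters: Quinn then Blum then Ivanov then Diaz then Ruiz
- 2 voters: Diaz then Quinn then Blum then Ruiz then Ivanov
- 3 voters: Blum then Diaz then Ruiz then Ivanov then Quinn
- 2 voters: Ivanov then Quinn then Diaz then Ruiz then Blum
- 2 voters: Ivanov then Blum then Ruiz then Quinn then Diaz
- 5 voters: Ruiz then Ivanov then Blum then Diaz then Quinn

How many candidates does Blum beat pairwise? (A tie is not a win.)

3

Blum against each rival (17 voters):
Blum–Ivanov: Ivanov 9–8.
Blum vs Quinn: Blum is ranked higher on 3+2+5 = 10 ballots, Quinn on 7. Blum wins 10–7.
Blum–Ruiz: Blum 10–7.
Blum–Diaz: Blum 13–4.
Blum beats Quinn, Ruiz, Diaz; loses to Ivanov — 3 pairwise wins.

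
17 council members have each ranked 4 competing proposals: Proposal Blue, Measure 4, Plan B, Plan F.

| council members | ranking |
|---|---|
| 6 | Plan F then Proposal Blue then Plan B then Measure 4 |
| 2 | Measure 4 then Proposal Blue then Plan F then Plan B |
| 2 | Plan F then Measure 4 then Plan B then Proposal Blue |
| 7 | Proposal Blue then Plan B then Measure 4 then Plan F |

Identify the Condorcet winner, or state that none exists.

Head-to-head results (17 council members):
Proposal Blue vs Measure 4: 6+7 = 13 for Proposal Blue, 4 for Measure 4 — Proposal Blue by 13–4.
Proposal Blue vs Plan B: 15 to 2, Proposal Blue.
Proposal Blue vs Plan F: Proposal Blue, 9–8.
Measure 4 vs Plan B: Plan B wins 13–4.
Measure 4 vs Plan F: Measure 4, 9–8.
Plan B vs Plan F: Plan F wins 10–7.
Proposal Blue beats each of Measure 4, Plan B, Plan F — Proposal Blue is the Condorcet winner.

Proposal Blue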